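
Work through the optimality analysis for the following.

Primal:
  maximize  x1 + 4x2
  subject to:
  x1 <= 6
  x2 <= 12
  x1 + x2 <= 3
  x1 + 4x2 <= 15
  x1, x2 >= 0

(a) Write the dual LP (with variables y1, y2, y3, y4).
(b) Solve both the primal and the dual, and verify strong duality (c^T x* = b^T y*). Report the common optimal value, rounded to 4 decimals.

The standard primal-dual pair for 'max c^T x s.t. A x <= b, x >= 0' is:
  Dual:  min b^T y  s.t.  A^T y >= c,  y >= 0.

So the dual LP is:
  minimize  6y1 + 12y2 + 3y3 + 15y4
  subject to:
    y1 + y3 + y4 >= 1
    y2 + y3 + 4y4 >= 4
    y1, y2, y3, y4 >= 0

Solving the primal: x* = (0, 3).
  primal value c^T x* = 12.
Solving the dual: y* = (0, 0, 4, 0).
  dual value b^T y* = 12.
Strong duality: c^T x* = b^T y*. Confirmed.

12


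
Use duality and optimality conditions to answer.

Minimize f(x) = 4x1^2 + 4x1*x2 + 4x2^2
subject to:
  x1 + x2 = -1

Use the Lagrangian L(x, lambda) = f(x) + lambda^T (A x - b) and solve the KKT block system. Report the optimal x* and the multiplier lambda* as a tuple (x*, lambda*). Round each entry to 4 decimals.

Form the Lagrangian:
  L(x, lambda) = (1/2) x^T Q x + c^T x + lambda^T (A x - b)
Stationarity (grad_x L = 0): Q x + c + A^T lambda = 0.
Primal feasibility: A x = b.

This gives the KKT block system:
  [ Q   A^T ] [ x     ]   [-c ]
  [ A    0  ] [ lambda ] = [ b ]

Solving the linear system:
  x*      = (-0.5, -0.5)
  lambda* = (6)
  f(x*)   = 3

x* = (-0.5, -0.5), lambda* = (6)


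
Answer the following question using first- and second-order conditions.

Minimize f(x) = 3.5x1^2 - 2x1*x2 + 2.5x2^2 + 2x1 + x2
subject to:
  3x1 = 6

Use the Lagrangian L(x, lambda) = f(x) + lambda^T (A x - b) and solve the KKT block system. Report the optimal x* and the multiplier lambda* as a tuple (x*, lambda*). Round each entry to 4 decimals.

Form the Lagrangian:
  L(x, lambda) = (1/2) x^T Q x + c^T x + lambda^T (A x - b)
Stationarity (grad_x L = 0): Q x + c + A^T lambda = 0.
Primal feasibility: A x = b.

This gives the KKT block system:
  [ Q   A^T ] [ x     ]   [-c ]
  [ A    0  ] [ lambda ] = [ b ]

Solving the linear system:
  x*      = (2, 0.6)
  lambda* = (-4.9333)
  f(x*)   = 17.1

x* = (2, 0.6), lambda* = (-4.9333)


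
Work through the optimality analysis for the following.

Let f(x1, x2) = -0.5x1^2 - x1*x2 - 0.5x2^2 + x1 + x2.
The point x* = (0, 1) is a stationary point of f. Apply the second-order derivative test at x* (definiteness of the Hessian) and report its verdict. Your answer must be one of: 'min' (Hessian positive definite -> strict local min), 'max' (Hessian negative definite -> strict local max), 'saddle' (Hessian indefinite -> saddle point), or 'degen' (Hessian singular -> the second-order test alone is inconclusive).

Compute the Hessian H = grad^2 f:
  H = [[-1, -1], [-1, -1]]
Verify stationarity: grad f(x*) = H x* + g = (0, 0).
Eigenvalues of H: -2, 0.
H has a zero eigenvalue (singular; negative semidefinite but not definite), so H is neither positive definite, negative definite, nor indefinite. The second-order test alone is inconclusive -> degen.
(Indeed, f is constant along the null direction of H through x*, so x* is not a strict local extremum.)

degen


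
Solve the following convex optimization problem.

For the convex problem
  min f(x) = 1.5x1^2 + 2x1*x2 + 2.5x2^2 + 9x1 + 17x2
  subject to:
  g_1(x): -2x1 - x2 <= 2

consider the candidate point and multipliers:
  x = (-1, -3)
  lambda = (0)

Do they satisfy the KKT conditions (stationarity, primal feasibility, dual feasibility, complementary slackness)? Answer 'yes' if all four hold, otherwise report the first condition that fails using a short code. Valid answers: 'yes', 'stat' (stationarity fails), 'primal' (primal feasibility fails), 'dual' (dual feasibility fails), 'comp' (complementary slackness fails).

Gradient of f: grad f(x) = Q x + c = (0, 0)
Constraint values g_i(x) = a_i^T x - b_i:
  g_1((-1, -3)) = 3
Stationarity residual: grad f(x) + sum_i lambda_i a_i = (0, 0)
  -> stationarity OK
Primal feasibility (all g_i <= 0): FAILS
Dual feasibility (all lambda_i >= 0): OK
Complementary slackness (lambda_i * g_i(x) = 0 for all i): OK

Verdict: the first failing condition is primal_feasibility -> primal.

primal


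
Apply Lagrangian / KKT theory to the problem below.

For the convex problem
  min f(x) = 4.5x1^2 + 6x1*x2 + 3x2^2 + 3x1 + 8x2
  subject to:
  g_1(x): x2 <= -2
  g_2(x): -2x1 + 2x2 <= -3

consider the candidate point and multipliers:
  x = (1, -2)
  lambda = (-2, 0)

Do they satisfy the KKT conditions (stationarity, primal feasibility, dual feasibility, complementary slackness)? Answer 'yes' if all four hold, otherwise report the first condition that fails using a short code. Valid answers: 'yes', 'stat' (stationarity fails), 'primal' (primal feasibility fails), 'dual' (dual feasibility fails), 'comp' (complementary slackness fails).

Gradient of f: grad f(x) = Q x + c = (0, 2)
Constraint values g_i(x) = a_i^T x - b_i:
  g_1((1, -2)) = 0
  g_2((1, -2)) = -3
Stationarity residual: grad f(x) + sum_i lambda_i a_i = (0, 0)
  -> stationarity OK
Primal feasibility (all g_i <= 0): OK
Dual feasibility (all lambda_i >= 0): FAILS
Complementary slackness (lambda_i * g_i(x) = 0 for all i): OK

Verdict: the first failing condition is dual_feasibility -> dual.

dual


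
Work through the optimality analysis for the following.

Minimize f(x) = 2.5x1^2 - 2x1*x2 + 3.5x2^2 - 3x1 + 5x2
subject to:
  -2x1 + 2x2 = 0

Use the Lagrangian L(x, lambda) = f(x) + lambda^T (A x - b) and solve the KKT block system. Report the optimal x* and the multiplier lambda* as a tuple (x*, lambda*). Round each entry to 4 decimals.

Form the Lagrangian:
  L(x, lambda) = (1/2) x^T Q x + c^T x + lambda^T (A x - b)
Stationarity (grad_x L = 0): Q x + c + A^T lambda = 0.
Primal feasibility: A x = b.

This gives the KKT block system:
  [ Q   A^T ] [ x     ]   [-c ]
  [ A    0  ] [ lambda ] = [ b ]

Solving the linear system:
  x*      = (-0.25, -0.25)
  lambda* = (-1.875)
  f(x*)   = -0.25

x* = (-0.25, -0.25), lambda* = (-1.875)


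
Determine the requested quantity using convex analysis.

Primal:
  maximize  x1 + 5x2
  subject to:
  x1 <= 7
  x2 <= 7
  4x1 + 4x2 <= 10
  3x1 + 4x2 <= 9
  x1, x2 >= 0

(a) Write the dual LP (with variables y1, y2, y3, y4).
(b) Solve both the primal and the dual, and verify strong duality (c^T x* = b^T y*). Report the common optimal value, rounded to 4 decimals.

The standard primal-dual pair for 'max c^T x s.t. A x <= b, x >= 0' is:
  Dual:  min b^T y  s.t.  A^T y >= c,  y >= 0.

So the dual LP is:
  minimize  7y1 + 7y2 + 10y3 + 9y4
  subject to:
    y1 + 4y3 + 3y4 >= 1
    y2 + 4y3 + 4y4 >= 5
    y1, y2, y3, y4 >= 0

Solving the primal: x* = (0, 2.25).
  primal value c^T x* = 11.25.
Solving the dual: y* = (0, 0, 0, 1.25).
  dual value b^T y* = 11.25.
Strong duality: c^T x* = b^T y*. Confirmed.

11.25


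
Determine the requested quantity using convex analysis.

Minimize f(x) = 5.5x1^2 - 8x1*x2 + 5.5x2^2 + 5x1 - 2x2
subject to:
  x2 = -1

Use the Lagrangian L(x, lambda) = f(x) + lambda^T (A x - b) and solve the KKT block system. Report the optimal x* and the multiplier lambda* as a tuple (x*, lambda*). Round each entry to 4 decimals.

Form the Lagrangian:
  L(x, lambda) = (1/2) x^T Q x + c^T x + lambda^T (A x - b)
Stationarity (grad_x L = 0): Q x + c + A^T lambda = 0.
Primal feasibility: A x = b.

This gives the KKT block system:
  [ Q   A^T ] [ x     ]   [-c ]
  [ A    0  ] [ lambda ] = [ b ]

Solving the linear system:
  x*      = (-1.1818, -1)
  lambda* = (3.5455)
  f(x*)   = -0.1818

x* = (-1.1818, -1), lambda* = (3.5455)


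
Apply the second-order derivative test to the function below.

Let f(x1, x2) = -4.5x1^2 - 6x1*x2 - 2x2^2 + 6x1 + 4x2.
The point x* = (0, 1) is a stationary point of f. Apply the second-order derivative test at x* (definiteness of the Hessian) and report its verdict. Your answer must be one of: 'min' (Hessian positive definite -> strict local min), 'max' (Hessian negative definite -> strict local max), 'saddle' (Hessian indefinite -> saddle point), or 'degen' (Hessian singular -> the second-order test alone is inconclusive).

Compute the Hessian H = grad^2 f:
  H = [[-9, -6], [-6, -4]]
Verify stationarity: grad f(x*) = H x* + g = (0, 0).
Eigenvalues of H: -13, 0.
H has a zero eigenvalue (singular; negative semidefinite but not definite), so H is neither positive definite, negative definite, nor indefinite. The second-order test alone is inconclusive -> degen.
(Indeed, f is constant along the null direction of H through x*, so x* is not a strict local extremum.)

degen


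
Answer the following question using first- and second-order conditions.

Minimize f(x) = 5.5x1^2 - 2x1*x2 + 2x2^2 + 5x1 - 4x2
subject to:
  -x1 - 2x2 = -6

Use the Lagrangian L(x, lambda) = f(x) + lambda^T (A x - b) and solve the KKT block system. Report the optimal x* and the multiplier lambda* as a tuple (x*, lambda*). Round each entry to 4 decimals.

Form the Lagrangian:
  L(x, lambda) = (1/2) x^T Q x + c^T x + lambda^T (A x - b)
Stationarity (grad_x L = 0): Q x + c + A^T lambda = 0.
Primal feasibility: A x = b.

This gives the KKT block system:
  [ Q   A^T ] [ x     ]   [-c ]
  [ A    0  ] [ lambda ] = [ b ]

Solving the linear system:
  x*      = (0.3571, 2.8214)
  lambda* = (3.2857)
  f(x*)   = 5.1071

x* = (0.3571, 2.8214), lambda* = (3.2857)


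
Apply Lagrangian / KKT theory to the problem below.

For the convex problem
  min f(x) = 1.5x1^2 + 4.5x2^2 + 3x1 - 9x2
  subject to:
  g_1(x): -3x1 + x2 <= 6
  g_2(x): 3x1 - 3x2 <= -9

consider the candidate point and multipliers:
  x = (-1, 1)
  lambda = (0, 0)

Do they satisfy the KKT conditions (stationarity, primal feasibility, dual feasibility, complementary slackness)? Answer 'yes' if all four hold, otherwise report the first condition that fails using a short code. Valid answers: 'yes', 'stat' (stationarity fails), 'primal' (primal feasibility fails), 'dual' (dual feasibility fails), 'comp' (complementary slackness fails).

Gradient of f: grad f(x) = Q x + c = (0, 0)
Constraint values g_i(x) = a_i^T x - b_i:
  g_1((-1, 1)) = -2
  g_2((-1, 1)) = 3
Stationarity residual: grad f(x) + sum_i lambda_i a_i = (0, 0)
  -> stationarity OK
Primal feasibility (all g_i <= 0): FAILS
Dual feasibility (all lambda_i >= 0): OK
Complementary slackness (lambda_i * g_i(x) = 0 for all i): OK

Verdict: the first failing condition is primal_feasibility -> primal.

primal


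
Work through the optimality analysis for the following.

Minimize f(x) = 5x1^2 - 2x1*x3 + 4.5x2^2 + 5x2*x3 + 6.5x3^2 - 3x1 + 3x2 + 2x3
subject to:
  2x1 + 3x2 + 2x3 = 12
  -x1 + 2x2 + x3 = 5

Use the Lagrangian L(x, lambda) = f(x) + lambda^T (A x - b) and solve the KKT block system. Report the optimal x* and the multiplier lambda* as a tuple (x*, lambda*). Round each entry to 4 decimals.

Form the Lagrangian:
  L(x, lambda) = (1/2) x^T Q x + c^T x + lambda^T (A x - b)
Stationarity (grad_x L = 0): Q x + c + A^T lambda = 0.
Primal feasibility: A x = b.

This gives the KKT block system:
  [ Q   A^T ] [ x     ]   [-c ]
  [ A    0  ] [ lambda ] = [ b ]

Solving the linear system:
  x*      = (1.2319, 2.9276, 0.3766)
  lambda* = (-6.9091, -5.2523)
  f(x*)   = 57.5056

x* = (1.2319, 2.9276, 0.3766), lambda* = (-6.9091, -5.2523)


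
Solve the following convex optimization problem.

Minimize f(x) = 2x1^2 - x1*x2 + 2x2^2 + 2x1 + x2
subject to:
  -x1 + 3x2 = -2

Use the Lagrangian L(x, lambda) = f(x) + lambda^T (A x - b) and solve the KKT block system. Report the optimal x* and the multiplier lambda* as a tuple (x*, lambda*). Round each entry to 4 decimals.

Form the Lagrangian:
  L(x, lambda) = (1/2) x^T Q x + c^T x + lambda^T (A x - b)
Stationarity (grad_x L = 0): Q x + c + A^T lambda = 0.
Primal feasibility: A x = b.

This gives the KKT block system:
  [ Q   A^T ] [ x     ]   [-c ]
  [ A    0  ] [ lambda ] = [ b ]

Solving the linear system:
  x*      = (-0.5588, -0.8529)
  lambda* = (0.6176)
  f(x*)   = -0.3676

x* = (-0.5588, -0.8529), lambda* = (0.6176)


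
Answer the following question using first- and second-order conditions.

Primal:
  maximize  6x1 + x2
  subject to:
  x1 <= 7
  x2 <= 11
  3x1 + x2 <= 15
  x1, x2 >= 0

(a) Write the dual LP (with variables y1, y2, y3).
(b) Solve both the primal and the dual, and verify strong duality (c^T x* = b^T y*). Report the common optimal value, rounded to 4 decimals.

The standard primal-dual pair for 'max c^T x s.t. A x <= b, x >= 0' is:
  Dual:  min b^T y  s.t.  A^T y >= c,  y >= 0.

So the dual LP is:
  minimize  7y1 + 11y2 + 15y3
  subject to:
    y1 + 3y3 >= 6
    y2 + y3 >= 1
    y1, y2, y3 >= 0

Solving the primal: x* = (5, 0).
  primal value c^T x* = 30.
Solving the dual: y* = (0, 0, 2).
  dual value b^T y* = 30.
Strong duality: c^T x* = b^T y*. Confirmed.

30


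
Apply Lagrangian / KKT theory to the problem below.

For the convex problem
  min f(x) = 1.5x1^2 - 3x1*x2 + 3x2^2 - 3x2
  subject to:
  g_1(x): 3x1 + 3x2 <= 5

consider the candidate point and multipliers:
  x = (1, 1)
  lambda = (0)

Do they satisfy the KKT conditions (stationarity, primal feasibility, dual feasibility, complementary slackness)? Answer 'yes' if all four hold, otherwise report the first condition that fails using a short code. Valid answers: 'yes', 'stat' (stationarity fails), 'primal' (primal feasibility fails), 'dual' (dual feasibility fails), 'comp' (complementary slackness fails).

Gradient of f: grad f(x) = Q x + c = (0, 0)
Constraint values g_i(x) = a_i^T x - b_i:
  g_1((1, 1)) = 1
Stationarity residual: grad f(x) + sum_i lambda_i a_i = (0, 0)
  -> stationarity OK
Primal feasibility (all g_i <= 0): FAILS
Dual feasibility (all lambda_i >= 0): OK
Complementary slackness (lambda_i * g_i(x) = 0 for all i): OK

Verdict: the first failing condition is primal_feasibility -> primal.

primal


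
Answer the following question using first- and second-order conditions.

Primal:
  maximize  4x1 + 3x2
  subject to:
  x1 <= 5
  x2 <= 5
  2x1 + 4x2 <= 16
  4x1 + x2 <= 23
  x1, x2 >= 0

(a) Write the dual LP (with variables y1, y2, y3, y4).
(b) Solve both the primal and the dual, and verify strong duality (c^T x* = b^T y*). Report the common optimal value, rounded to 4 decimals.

The standard primal-dual pair for 'max c^T x s.t. A x <= b, x >= 0' is:
  Dual:  min b^T y  s.t.  A^T y >= c,  y >= 0.

So the dual LP is:
  minimize  5y1 + 5y2 + 16y3 + 23y4
  subject to:
    y1 + 2y3 + 4y4 >= 4
    y2 + 4y3 + y4 >= 3
    y1, y2, y3, y4 >= 0

Solving the primal: x* = (5, 1.5).
  primal value c^T x* = 24.5.
Solving the dual: y* = (2.5, 0, 0.75, 0).
  dual value b^T y* = 24.5.
Strong duality: c^T x* = b^T y*. Confirmed.

24.5


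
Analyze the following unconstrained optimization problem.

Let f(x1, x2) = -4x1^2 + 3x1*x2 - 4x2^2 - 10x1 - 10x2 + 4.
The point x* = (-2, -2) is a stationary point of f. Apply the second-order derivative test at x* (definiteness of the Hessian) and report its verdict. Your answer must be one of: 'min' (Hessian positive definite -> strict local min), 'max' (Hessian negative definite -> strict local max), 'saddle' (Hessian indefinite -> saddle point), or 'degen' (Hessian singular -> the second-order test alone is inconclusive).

Compute the Hessian H = grad^2 f:
  H = [[-8, 3], [3, -8]]
Verify stationarity: grad f(x*) = H x* + g = (0, 0).
Eigenvalues of H: -11, -5.
Both eigenvalues < 0, so H is negative definite -> x* is a strict local max.

max


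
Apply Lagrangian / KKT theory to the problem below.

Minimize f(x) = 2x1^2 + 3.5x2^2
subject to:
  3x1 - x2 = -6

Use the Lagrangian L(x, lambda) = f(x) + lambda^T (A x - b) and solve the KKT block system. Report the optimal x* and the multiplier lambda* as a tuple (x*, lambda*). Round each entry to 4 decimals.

Form the Lagrangian:
  L(x, lambda) = (1/2) x^T Q x + c^T x + lambda^T (A x - b)
Stationarity (grad_x L = 0): Q x + c + A^T lambda = 0.
Primal feasibility: A x = b.

This gives the KKT block system:
  [ Q   A^T ] [ x     ]   [-c ]
  [ A    0  ] [ lambda ] = [ b ]

Solving the linear system:
  x*      = (-1.8806, 0.3582)
  lambda* = (2.5075)
  f(x*)   = 7.5224

x* = (-1.8806, 0.3582), lambda* = (2.5075)


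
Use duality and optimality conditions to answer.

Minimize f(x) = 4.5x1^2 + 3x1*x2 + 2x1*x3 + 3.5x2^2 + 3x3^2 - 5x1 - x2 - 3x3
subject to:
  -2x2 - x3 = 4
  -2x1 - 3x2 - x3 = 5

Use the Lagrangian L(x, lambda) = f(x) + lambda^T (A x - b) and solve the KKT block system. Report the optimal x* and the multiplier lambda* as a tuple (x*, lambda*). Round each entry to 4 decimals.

Form the Lagrangian:
  L(x, lambda) = (1/2) x^T Q x + c^T x + lambda^T (A x - b)
Stationarity (grad_x L = 0): Q x + c + A^T lambda = 0.
Primal feasibility: A x = b.

This gives the KKT block system:
  [ Q   A^T ] [ x     ]   [-c ]
  [ A    0  ] [ lambda ] = [ b ]

Solving the linear system:
  x*      = (0.4088, -1.8175, -0.365)
  lambda* = (-0.6204, -3.7518)
  f(x*)   = 11.0547

x* = (0.4088, -1.8175, -0.365), lambda* = (-0.6204, -3.7518)


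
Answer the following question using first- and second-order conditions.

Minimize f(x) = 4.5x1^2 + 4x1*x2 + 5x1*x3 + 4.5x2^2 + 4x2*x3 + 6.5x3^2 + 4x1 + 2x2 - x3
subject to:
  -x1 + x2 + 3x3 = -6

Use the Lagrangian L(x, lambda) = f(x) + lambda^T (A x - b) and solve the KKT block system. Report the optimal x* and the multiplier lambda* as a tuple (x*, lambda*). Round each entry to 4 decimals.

Form the Lagrangian:
  L(x, lambda) = (1/2) x^T Q x + c^T x + lambda^T (A x - b)
Stationarity (grad_x L = 0): Q x + c + A^T lambda = 0.
Primal feasibility: A x = b.

This gives the KKT block system:
  [ Q   A^T ] [ x     ]   [-c ]
  [ A    0  ] [ lambda ] = [ b ]

Solving the linear system:
  x*      = (1.2065, -0.7304, -1.3543)
  lambda* = (5.1652)
  f(x*)   = 17.8554

x* = (1.2065, -0.7304, -1.3543), lambda* = (5.1652)


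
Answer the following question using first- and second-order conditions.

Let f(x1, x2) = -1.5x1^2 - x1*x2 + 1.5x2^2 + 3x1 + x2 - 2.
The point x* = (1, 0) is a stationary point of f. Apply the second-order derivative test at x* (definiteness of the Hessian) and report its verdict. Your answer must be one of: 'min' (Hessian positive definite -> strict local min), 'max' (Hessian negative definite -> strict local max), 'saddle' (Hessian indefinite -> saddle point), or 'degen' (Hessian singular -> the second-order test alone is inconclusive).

Compute the Hessian H = grad^2 f:
  H = [[-3, -1], [-1, 3]]
Verify stationarity: grad f(x*) = H x* + g = (0, 0).
Eigenvalues of H: -3.1623, 3.1623.
Eigenvalues have mixed signs, so H is indefinite -> x* is a saddle point.

saddle


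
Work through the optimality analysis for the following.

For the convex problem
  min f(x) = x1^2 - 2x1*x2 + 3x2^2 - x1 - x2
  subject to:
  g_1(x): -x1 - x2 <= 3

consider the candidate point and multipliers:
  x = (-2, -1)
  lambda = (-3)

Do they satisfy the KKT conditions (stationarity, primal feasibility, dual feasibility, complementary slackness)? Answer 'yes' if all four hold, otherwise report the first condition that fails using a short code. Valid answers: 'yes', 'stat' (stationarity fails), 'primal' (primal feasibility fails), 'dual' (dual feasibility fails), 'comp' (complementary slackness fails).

Gradient of f: grad f(x) = Q x + c = (-3, -3)
Constraint values g_i(x) = a_i^T x - b_i:
  g_1((-2, -1)) = 0
Stationarity residual: grad f(x) + sum_i lambda_i a_i = (0, 0)
  -> stationarity OK
Primal feasibility (all g_i <= 0): OK
Dual feasibility (all lambda_i >= 0): FAILS
Complementary slackness (lambda_i * g_i(x) = 0 for all i): OK

Verdict: the first failing condition is dual_feasibility -> dual.

dual


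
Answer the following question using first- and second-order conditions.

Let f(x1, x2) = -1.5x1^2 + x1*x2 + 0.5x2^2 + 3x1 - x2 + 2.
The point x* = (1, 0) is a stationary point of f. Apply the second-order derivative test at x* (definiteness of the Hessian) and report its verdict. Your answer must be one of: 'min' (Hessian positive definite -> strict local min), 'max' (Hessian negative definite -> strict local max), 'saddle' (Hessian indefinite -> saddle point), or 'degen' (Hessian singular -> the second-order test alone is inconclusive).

Compute the Hessian H = grad^2 f:
  H = [[-3, 1], [1, 1]]
Verify stationarity: grad f(x*) = H x* + g = (0, 0).
Eigenvalues of H: -3.2361, 1.2361.
Eigenvalues have mixed signs, so H is indefinite -> x* is a saddle point.

saddle


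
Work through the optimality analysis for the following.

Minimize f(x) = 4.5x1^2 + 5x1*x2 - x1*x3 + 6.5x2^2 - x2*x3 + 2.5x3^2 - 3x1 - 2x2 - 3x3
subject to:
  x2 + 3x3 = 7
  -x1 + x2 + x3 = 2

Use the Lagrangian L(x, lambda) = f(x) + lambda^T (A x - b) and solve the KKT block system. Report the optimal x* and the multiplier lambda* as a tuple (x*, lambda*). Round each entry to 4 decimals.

Form the Lagrangian:
  L(x, lambda) = (1/2) x^T Q x + c^T x + lambda^T (A x - b)
Stationarity (grad_x L = 0): Q x + c + A^T lambda = 0.
Primal feasibility: A x = b.

This gives the KKT block system:
  [ Q   A^T ] [ x     ]   [-c ]
  [ A    0  ] [ lambda ] = [ b ]

Solving the linear system:
  x*      = (0.5175, 0.2763, 2.2412)
  lambda* = (-2.7368, 0.7982)
  f(x*)   = 4.3662

x* = (0.5175, 0.2763, 2.2412), lambda* = (-2.7368, 0.7982)


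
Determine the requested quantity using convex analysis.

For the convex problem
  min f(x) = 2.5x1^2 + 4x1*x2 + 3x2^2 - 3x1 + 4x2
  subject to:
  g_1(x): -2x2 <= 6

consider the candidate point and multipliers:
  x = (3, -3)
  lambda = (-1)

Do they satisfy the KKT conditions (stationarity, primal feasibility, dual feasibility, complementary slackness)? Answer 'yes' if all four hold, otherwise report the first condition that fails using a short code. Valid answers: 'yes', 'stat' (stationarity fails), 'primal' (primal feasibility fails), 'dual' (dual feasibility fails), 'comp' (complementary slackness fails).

Gradient of f: grad f(x) = Q x + c = (0, -2)
Constraint values g_i(x) = a_i^T x - b_i:
  g_1((3, -3)) = 0
Stationarity residual: grad f(x) + sum_i lambda_i a_i = (0, 0)
  -> stationarity OK
Primal feasibility (all g_i <= 0): OK
Dual feasibility (all lambda_i >= 0): FAILS
Complementary slackness (lambda_i * g_i(x) = 0 for all i): OK

Verdict: the first failing condition is dual_feasibility -> dual.

dual


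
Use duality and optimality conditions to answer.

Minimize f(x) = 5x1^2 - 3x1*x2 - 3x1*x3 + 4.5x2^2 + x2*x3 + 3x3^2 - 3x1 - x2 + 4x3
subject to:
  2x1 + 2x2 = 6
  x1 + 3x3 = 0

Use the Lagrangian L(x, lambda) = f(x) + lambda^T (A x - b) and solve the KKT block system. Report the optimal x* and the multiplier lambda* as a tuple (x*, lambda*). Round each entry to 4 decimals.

Form the Lagrangian:
  L(x, lambda) = (1/2) x^T Q x + c^T x + lambda^T (A x - b)
Stationarity (grad_x L = 0): Q x + c + A^T lambda = 0.
Primal feasibility: A x = b.

This gives the KKT block system:
  [ Q   A^T ] [ x     ]   [-c ]
  [ A    0  ] [ lambda ] = [ b ]

Solving the linear system:
  x*      = (1.4235, 1.5765, -0.4745)
  lambda* = (-4.2216, 0.5137)
  f(x*)   = 8.7922

x* = (1.4235, 1.5765, -0.4745), lambda* = (-4.2216, 0.5137)


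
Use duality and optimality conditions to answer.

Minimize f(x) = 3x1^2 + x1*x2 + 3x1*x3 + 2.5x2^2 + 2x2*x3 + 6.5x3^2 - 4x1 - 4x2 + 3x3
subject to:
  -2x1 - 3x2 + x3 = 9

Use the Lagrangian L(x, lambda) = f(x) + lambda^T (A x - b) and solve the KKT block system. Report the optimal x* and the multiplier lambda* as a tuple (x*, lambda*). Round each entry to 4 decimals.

Form the Lagrangian:
  L(x, lambda) = (1/2) x^T Q x + c^T x + lambda^T (A x - b)
Stationarity (grad_x L = 0): Q x + c + A^T lambda = 0.
Primal feasibility: A x = b.

This gives the KKT block system:
  [ Q   A^T ] [ x     ]   [-c ]
  [ A    0  ] [ lambda ] = [ b ]

Solving the linear system:
  x*      = (-0.9105, -2.1659, 0.6812)
  lambda* = (-4.7926)
  f(x*)   = 28.7413

x* = (-0.9105, -2.1659, 0.6812), lambda* = (-4.7926)


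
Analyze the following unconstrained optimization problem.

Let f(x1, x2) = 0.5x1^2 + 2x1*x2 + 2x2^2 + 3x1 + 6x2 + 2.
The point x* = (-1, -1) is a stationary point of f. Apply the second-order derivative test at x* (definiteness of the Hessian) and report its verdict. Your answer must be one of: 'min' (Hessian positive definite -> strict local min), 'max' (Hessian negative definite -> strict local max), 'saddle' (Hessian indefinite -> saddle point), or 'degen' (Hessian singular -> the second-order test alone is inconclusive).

Compute the Hessian H = grad^2 f:
  H = [[1, 2], [2, 4]]
Verify stationarity: grad f(x*) = H x* + g = (0, 0).
Eigenvalues of H: 0, 5.
H has a zero eigenvalue (singular; positive semidefinite but not definite), so H is neither positive definite, negative definite, nor indefinite. The second-order test alone is inconclusive -> degen.
(Indeed, f is constant along the null direction of H through x*, so x* is not a strict local extremum.)

degen


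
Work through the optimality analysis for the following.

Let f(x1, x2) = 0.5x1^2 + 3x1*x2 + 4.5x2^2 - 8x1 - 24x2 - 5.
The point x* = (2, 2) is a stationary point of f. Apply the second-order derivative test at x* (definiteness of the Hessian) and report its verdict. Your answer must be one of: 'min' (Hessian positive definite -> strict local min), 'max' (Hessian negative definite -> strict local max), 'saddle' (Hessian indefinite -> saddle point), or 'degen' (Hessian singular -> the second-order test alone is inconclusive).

Compute the Hessian H = grad^2 f:
  H = [[1, 3], [3, 9]]
Verify stationarity: grad f(x*) = H x* + g = (0, 0).
Eigenvalues of H: 0, 10.
H has a zero eigenvalue (singular; positive semidefinite but not definite), so H is neither positive definite, negative definite, nor indefinite. The second-order test alone is inconclusive -> degen.
(Indeed, f is constant along the null direction of H through x*, so x* is not a strict local extremum.)

degen


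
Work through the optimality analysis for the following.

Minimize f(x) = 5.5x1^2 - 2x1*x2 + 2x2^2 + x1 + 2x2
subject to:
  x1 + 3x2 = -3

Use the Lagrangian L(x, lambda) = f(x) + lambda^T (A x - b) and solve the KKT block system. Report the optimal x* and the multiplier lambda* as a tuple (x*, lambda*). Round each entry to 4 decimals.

Form the Lagrangian:
  L(x, lambda) = (1/2) x^T Q x + c^T x + lambda^T (A x - b)
Stationarity (grad_x L = 0): Q x + c + A^T lambda = 0.
Primal feasibility: A x = b.

This gives the KKT block system:
  [ Q   A^T ] [ x     ]   [-c ]
  [ A    0  ] [ lambda ] = [ b ]

Solving the linear system:
  x*      = (-0.287, -0.9043)
  lambda* = (0.3478)
  f(x*)   = -0.5261

x* = (-0.287, -0.9043), lambda* = (0.3478)


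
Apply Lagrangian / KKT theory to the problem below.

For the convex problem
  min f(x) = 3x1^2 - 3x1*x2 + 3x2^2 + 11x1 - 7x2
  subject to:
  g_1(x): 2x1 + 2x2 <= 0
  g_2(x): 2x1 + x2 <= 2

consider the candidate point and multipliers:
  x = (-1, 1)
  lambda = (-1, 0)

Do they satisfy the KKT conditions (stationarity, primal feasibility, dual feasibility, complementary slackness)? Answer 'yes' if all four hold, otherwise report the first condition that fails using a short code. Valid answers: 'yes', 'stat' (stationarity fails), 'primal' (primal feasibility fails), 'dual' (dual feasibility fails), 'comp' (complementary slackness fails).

Gradient of f: grad f(x) = Q x + c = (2, 2)
Constraint values g_i(x) = a_i^T x - b_i:
  g_1((-1, 1)) = 0
  g_2((-1, 1)) = -3
Stationarity residual: grad f(x) + sum_i lambda_i a_i = (0, 0)
  -> stationarity OK
Primal feasibility (all g_i <= 0): OK
Dual feasibility (all lambda_i >= 0): FAILS
Complementary slackness (lambda_i * g_i(x) = 0 for all i): OK

Verdict: the first failing condition is dual_feasibility -> dual.

dual


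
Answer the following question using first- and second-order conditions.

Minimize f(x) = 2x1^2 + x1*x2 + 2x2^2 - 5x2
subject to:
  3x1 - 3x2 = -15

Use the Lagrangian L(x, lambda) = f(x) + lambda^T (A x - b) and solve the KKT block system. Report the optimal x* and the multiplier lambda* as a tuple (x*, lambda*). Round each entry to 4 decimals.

Form the Lagrangian:
  L(x, lambda) = (1/2) x^T Q x + c^T x + lambda^T (A x - b)
Stationarity (grad_x L = 0): Q x + c + A^T lambda = 0.
Primal feasibility: A x = b.

This gives the KKT block system:
  [ Q   A^T ] [ x     ]   [-c ]
  [ A    0  ] [ lambda ] = [ b ]

Solving the linear system:
  x*      = (-2, 3)
  lambda* = (1.6667)
  f(x*)   = 5

x* = (-2, 3), lambda* = (1.6667)


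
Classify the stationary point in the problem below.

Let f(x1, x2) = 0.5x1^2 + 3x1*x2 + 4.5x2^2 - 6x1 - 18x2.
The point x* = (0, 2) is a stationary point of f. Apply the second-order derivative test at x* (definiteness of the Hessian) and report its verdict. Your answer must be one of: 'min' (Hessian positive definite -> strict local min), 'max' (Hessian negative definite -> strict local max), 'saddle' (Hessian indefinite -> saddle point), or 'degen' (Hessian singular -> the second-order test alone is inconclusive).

Compute the Hessian H = grad^2 f:
  H = [[1, 3], [3, 9]]
Verify stationarity: grad f(x*) = H x* + g = (0, 0).
Eigenvalues of H: 0, 10.
H has a zero eigenvalue (singular; positive semidefinite but not definite), so H is neither positive definite, negative definite, nor indefinite. The second-order test alone is inconclusive -> degen.
(Indeed, f is constant along the null direction of H through x*, so x* is not a strict local extremum.)

degen


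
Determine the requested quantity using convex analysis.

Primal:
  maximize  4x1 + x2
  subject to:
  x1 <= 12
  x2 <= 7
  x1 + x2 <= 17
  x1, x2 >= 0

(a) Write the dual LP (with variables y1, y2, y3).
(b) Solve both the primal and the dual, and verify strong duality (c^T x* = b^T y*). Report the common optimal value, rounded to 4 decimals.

The standard primal-dual pair for 'max c^T x s.t. A x <= b, x >= 0' is:
  Dual:  min b^T y  s.t.  A^T y >= c,  y >= 0.

So the dual LP is:
  minimize  12y1 + 7y2 + 17y3
  subject to:
    y1 + y3 >= 4
    y2 + y3 >= 1
    y1, y2, y3 >= 0

Solving the primal: x* = (12, 5).
  primal value c^T x* = 53.
Solving the dual: y* = (3, 0, 1).
  dual value b^T y* = 53.
Strong duality: c^T x* = b^T y*. Confirmed.

53


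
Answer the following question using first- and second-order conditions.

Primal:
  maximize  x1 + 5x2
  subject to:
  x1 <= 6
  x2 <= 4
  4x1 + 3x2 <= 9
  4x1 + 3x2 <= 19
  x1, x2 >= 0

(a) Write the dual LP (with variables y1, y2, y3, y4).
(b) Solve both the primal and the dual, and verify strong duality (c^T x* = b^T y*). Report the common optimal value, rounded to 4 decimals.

The standard primal-dual pair for 'max c^T x s.t. A x <= b, x >= 0' is:
  Dual:  min b^T y  s.t.  A^T y >= c,  y >= 0.

So the dual LP is:
  minimize  6y1 + 4y2 + 9y3 + 19y4
  subject to:
    y1 + 4y3 + 4y4 >= 1
    y2 + 3y3 + 3y4 >= 5
    y1, y2, y3, y4 >= 0

Solving the primal: x* = (0, 3).
  primal value c^T x* = 15.
Solving the dual: y* = (0, 0, 1.6667, 0).
  dual value b^T y* = 15.
Strong duality: c^T x* = b^T y*. Confirmed.

15


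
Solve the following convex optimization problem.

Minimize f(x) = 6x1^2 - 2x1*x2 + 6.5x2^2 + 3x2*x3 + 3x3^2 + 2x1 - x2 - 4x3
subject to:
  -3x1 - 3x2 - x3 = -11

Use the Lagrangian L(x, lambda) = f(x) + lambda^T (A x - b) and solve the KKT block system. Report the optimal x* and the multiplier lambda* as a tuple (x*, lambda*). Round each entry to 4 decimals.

Form the Lagrangian:
  L(x, lambda) = (1/2) x^T Q x + c^T x + lambda^T (A x - b)
Stationarity (grad_x L = 0): Q x + c + A^T lambda = 0.
Primal feasibility: A x = b.

This gives the KKT block system:
  [ Q   A^T ] [ x     ]   [-c ]
  [ A    0  ] [ lambda ] = [ b ]

Solving the linear system:
  x*      = (1.7285, 1.626, 0.9365)
  lambda* = (6.4968)
  f(x*)   = 34.7747

x* = (1.7285, 1.626, 0.9365), lambda* = (6.4968)


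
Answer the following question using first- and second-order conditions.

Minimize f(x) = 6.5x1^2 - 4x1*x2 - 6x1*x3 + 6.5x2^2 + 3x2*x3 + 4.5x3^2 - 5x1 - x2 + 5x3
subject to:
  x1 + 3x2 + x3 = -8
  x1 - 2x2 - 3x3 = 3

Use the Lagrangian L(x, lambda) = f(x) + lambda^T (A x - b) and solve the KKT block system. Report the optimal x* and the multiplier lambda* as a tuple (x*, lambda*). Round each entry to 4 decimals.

Form the Lagrangian:
  L(x, lambda) = (1/2) x^T Q x + c^T x + lambda^T (A x - b)
Stationarity (grad_x L = 0): Q x + c + A^T lambda = 0.
Primal feasibility: A x = b.

This gives the KKT block system:
  [ Q   A^T ] [ x     ]   [-c ]
  [ A    0  ] [ lambda ] = [ b ]

Solving the linear system:
  x*      = (-1.6711, -2.0451, -0.1936)
  lambda* = (11.2493, 6.1326)
  f(x*)   = 40.5146

x* = (-1.6711, -2.0451, -0.1936), lambda* = (11.2493, 6.1326)


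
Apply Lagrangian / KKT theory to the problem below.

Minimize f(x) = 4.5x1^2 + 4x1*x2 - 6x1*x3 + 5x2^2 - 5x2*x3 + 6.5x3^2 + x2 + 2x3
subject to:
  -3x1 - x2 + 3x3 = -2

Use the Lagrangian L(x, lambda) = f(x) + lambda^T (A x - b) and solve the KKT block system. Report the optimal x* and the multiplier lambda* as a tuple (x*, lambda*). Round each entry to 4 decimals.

Form the Lagrangian:
  L(x, lambda) = (1/2) x^T Q x + c^T x + lambda^T (A x - b)
Stationarity (grad_x L = 0): Q x + c + A^T lambda = 0.
Primal feasibility: A x = b.

This gives the KKT block system:
  [ Q   A^T ] [ x     ]   [-c ]
  [ A    0  ] [ lambda ] = [ b ]

Solving the linear system:
  x*      = (0.3081, -0.3109, -0.4622)
  lambda* = (1.4342)
  f(x*)   = 0.8165

x* = (0.3081, -0.3109, -0.4622), lambda* = (1.4342)


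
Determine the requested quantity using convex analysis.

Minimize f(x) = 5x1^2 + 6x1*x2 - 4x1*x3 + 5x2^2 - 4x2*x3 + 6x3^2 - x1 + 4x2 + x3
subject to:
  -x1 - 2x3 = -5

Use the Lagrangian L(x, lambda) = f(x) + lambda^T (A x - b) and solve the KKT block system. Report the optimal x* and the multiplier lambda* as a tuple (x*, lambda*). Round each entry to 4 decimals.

Form the Lagrangian:
  L(x, lambda) = (1/2) x^T Q x + c^T x + lambda^T (A x - b)
Stationarity (grad_x L = 0): Q x + c + A^T lambda = 0.
Primal feasibility: A x = b.

This gives the KKT block system:
  [ Q   A^T ] [ x     ]   [-c ]
  [ A    0  ] [ lambda ] = [ b ]

Solving the linear system:
  x*      = (2.0472, -1.0377, 1.4764)
  lambda* = (7.3396)
  f(x*)   = 15.9882

x* = (2.0472, -1.0377, 1.4764), lambda* = (7.3396)


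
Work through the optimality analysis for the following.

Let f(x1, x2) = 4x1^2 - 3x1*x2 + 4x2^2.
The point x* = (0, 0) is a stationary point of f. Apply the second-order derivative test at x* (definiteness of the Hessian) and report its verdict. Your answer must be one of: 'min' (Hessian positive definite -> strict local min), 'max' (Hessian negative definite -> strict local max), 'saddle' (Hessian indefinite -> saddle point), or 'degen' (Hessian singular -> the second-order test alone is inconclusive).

Compute the Hessian H = grad^2 f:
  H = [[8, -3], [-3, 8]]
Verify stationarity: grad f(x*) = H x* + g = (0, 0).
Eigenvalues of H: 5, 11.
Both eigenvalues > 0, so H is positive definite -> x* is a strict local min.

min


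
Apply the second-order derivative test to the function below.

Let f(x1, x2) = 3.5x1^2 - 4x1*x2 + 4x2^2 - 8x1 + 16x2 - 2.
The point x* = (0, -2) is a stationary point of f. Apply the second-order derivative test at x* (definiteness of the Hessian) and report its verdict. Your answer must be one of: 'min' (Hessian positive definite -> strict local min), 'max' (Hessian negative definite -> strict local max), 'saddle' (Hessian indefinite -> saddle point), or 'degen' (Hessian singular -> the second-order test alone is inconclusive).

Compute the Hessian H = grad^2 f:
  H = [[7, -4], [-4, 8]]
Verify stationarity: grad f(x*) = H x* + g = (0, 0).
Eigenvalues of H: 3.4689, 11.5311.
Both eigenvalues > 0, so H is positive definite -> x* is a strict local min.

min


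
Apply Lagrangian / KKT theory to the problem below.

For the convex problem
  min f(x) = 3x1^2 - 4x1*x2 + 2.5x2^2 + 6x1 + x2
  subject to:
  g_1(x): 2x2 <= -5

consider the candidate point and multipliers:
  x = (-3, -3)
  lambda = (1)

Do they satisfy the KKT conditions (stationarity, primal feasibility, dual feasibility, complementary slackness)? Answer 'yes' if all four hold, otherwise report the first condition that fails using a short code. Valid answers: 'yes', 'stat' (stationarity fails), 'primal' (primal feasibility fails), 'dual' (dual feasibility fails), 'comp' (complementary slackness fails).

Gradient of f: grad f(x) = Q x + c = (0, -2)
Constraint values g_i(x) = a_i^T x - b_i:
  g_1((-3, -3)) = -1
Stationarity residual: grad f(x) + sum_i lambda_i a_i = (0, 0)
  -> stationarity OK
Primal feasibility (all g_i <= 0): OK
Dual feasibility (all lambda_i >= 0): OK
Complementary slackness (lambda_i * g_i(x) = 0 for all i): FAILS

Verdict: the first failing condition is complementary_slackness -> comp.

comp


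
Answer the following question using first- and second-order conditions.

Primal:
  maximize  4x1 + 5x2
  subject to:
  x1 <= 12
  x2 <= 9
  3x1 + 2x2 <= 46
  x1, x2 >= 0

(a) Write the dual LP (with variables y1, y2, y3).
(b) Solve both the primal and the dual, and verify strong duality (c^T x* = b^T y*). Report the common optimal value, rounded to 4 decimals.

The standard primal-dual pair for 'max c^T x s.t. A x <= b, x >= 0' is:
  Dual:  min b^T y  s.t.  A^T y >= c,  y >= 0.

So the dual LP is:
  minimize  12y1 + 9y2 + 46y3
  subject to:
    y1 + 3y3 >= 4
    y2 + 2y3 >= 5
    y1, y2, y3 >= 0

Solving the primal: x* = (9.3333, 9).
  primal value c^T x* = 82.3333.
Solving the dual: y* = (0, 2.3333, 1.3333).
  dual value b^T y* = 82.3333.
Strong duality: c^T x* = b^T y*. Confirmed.

82.3333


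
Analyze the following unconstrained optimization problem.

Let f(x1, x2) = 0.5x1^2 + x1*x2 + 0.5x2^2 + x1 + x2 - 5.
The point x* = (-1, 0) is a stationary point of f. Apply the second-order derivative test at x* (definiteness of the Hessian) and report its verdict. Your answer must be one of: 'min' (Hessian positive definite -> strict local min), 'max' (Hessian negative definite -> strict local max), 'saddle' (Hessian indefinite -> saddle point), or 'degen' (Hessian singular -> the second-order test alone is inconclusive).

Compute the Hessian H = grad^2 f:
  H = [[1, 1], [1, 1]]
Verify stationarity: grad f(x*) = H x* + g = (0, 0).
Eigenvalues of H: 0, 2.
H has a zero eigenvalue (singular; positive semidefinite but not definite), so H is neither positive definite, negative definite, nor indefinite. The second-order test alone is inconclusive -> degen.
(Indeed, f is constant along the null direction of H through x*, so x* is not a strict local extremum.)

degen


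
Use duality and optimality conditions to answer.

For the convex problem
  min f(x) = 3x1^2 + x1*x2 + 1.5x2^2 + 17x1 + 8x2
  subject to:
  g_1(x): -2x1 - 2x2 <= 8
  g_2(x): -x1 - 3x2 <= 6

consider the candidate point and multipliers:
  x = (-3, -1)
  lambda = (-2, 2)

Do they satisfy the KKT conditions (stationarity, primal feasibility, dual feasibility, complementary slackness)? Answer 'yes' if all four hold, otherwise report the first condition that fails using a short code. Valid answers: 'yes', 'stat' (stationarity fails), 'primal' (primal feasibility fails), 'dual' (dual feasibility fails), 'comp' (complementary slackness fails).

Gradient of f: grad f(x) = Q x + c = (-2, 2)
Constraint values g_i(x) = a_i^T x - b_i:
  g_1((-3, -1)) = 0
  g_2((-3, -1)) = 0
Stationarity residual: grad f(x) + sum_i lambda_i a_i = (0, 0)
  -> stationarity OK
Primal feasibility (all g_i <= 0): OK
Dual feasibility (all lambda_i >= 0): FAILS
Complementary slackness (lambda_i * g_i(x) = 0 for all i): OK

Verdict: the first failing condition is dual_feasibility -> dual.

dual


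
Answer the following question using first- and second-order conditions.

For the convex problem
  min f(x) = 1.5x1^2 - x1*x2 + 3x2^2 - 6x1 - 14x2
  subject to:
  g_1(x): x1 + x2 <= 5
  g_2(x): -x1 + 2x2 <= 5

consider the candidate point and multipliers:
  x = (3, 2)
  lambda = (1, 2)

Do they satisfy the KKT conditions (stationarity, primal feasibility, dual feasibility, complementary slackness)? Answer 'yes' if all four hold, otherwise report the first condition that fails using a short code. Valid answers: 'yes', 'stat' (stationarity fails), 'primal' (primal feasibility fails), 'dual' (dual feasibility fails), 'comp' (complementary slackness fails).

Gradient of f: grad f(x) = Q x + c = (1, -5)
Constraint values g_i(x) = a_i^T x - b_i:
  g_1((3, 2)) = 0
  g_2((3, 2)) = -4
Stationarity residual: grad f(x) + sum_i lambda_i a_i = (0, 0)
  -> stationarity OK
Primal feasibility (all g_i <= 0): OK
Dual feasibility (all lambda_i >= 0): OK
Complementary slackness (lambda_i * g_i(x) = 0 for all i): FAILS

Verdict: the first failing condition is complementary_slackness -> comp.

comp
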